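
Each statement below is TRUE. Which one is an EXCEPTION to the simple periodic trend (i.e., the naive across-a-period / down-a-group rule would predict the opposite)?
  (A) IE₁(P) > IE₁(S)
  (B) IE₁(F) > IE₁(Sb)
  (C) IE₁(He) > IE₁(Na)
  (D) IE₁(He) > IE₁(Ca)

The general trend: IE₁ increases across a period and decreases down a group.
(A) P (period 3, group 15) vs S (period 3, group 16): the stated order contradicts the simple trend.
(B) F (period 2, group 17) vs Sb (period 5, group 15): the stated order agrees with the simple trend.
(C) He (period 1, group 18) vs Na (period 3, group 1): the stated order agrees with the simple trend.
(D) He (period 1, group 18) vs Ca (period 4, group 2): the stated order agrees with the simple trend.
The exception is (A): S (3p⁴) ionizes more easily than half-filled P (3p³) because the paired 3p electron in S is pushed out by e⁻–e⁻ repulsion.

(A)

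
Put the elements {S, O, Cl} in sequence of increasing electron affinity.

O < S < Cl

O is in period 2, group 16; S is in period 3, group 16; Cl is in period 3, group 17.
Adding an electron releases more energy for atoms nearer the top right (short of the noble gases).
Here both period and group differ, so the two effects have to be weighed against each other.
S > O: this pair runs against the simple trend — see the exception note.
Cl > S: Cl lies to the right of S in period 3, so the across-period effect alone puts Cl higher.
Note the exception: S has a higher electron affinity than O, contrary to the simple trend — the compact 2p subshell of O repels the added electron more than S's larger 3p does.
For reference (kJ/mol): O 141, S 200, Cl 349.
So from lowest to highest: O < S < Cl.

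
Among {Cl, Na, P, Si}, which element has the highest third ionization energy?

The third ionization energy removes an electron from the +2 ion. For each element: Cl²⁺ still has 5 valence electrons; Na²⁺ is already 1 electron into the core; P²⁺ still has 3 valence electrons; Si²⁺ still has 2 valence electrons.
Pulling an electron out of a noble-gas core costs far more than removing a remaining valence electron, so Na sits at the high end of IE_3.
Valence configurations: Cl²⁺ [Ne]3s²3p³, P²⁺ [Ne]3s²3p¹, Si²⁺ [Ne]3s².
P²⁺ loses a lone 3p electron whereas Si²⁺ must break into a filled 3s² pair, so IE_3(Si) > IE_3(P) even though P has the higher nuclear charge.
Tabulated IE_3 (kJ/mol): Cl 3822, Na 6910, P 2914, Si 3232.
Overall IE_3 order: P < Si < Cl < Na.

Na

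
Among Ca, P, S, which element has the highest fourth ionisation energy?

Ca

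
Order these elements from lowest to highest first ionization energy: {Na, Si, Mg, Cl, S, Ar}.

Na is in period 3, group 1; Mg is in period 3, group 2; Si is in period 3, group 14; S is in period 3, group 16; Cl is in period 3, group 17; Ar is in period 3, group 18.
Removing the outermost electron gets harder across a period and easier down a group.
All lie in period 3, so first ionization energy increases left to right.
So from lowest to highest: Na < Mg < Si < S < Cl < Ar.

Na < Mg < Si < S < Cl < Ar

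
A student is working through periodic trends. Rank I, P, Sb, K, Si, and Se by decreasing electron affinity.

Si is in period 3, group 14; P is in period 3, group 15; K is in period 4, group 1; Se is in period 4, group 16; Sb is in period 5, group 15; I is in period 5, group 17.
Atoms with high Z_eff and room in the valence shell (especially the halogens) have the most exothermic electron affinities.
These span different periods and groups, so the two trends combine.
P > K: both effects reinforce here, so P is clearly the higher of the two.
Sb > P: this pair runs against the simple trend — see the exception note.
Si > Sb: the two effects oppose for this pair; the down-group effect wins (134 vs 103 kJ/mol).
Se > Si: period and group pull opposite ways; the across-period shift dominates (195 vs 134 kJ/mol).
I > Se: period and group pull opposite ways; the across-period shift dominates (295 vs 195 kJ/mol).
Note the exception: Sb has a higher electron affinity than P, contrary to the simple trend — both are half-filled np³, but the pairing/repulsion penalty for the added electron shrinks as the p orbitals become larger and more diffuse down the group, and for Sb that outweighs the weaker nuclear attraction.
Note the exception: Si has a higher electron affinity than P, contrary to the simple trend — adding an electron to P's half-filled 3p³ is unfavourable, so Si (3p²) has the more exothermic EA.
Tabulated electron affinity (kJ/mol): Si 134, P 72, K 48, Se 195, Sb 103, I 295.
So from highest to lowest: I > Se > Si > Sb > P > K.

I, Se, Si, Sb, P, K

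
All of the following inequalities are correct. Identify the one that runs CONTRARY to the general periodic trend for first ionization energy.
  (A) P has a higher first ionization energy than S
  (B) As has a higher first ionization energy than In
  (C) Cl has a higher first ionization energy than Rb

(A)

The general trend: first ionization energy increases across a period and decreases down a group.
(A) P (period 3, group 15) vs S (period 3, group 16): the stated order contradicts the simple trend.
(B) As (period 4, group 15) vs In (period 5, group 13): the stated order agrees with the simple trend.
(C) Cl (period 3, group 17) vs Rb (period 5, group 1): the stated order agrees with the simple trend.
The exception is (A): S (3p⁴) ionizes more easily than half-filled P (3p³) because the paired 3p electron in S is pushed out by e⁻–e⁻ repulsion.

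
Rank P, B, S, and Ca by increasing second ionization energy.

Ca, P, S, B

Consider each +1 ion: P⁺ still has 4 valence electrons; B⁺ still has 2 valence electrons; S⁺ still has 5 valence electrons; Ca⁺ still has 1 valence electron.
All are still removing valence electrons, so compare the +1 ions as you would atoms: IE_2 generally rises across a period (higher Z_eff) and falls down a group (larger shell), subject to the usual subshell exceptions.
Valence configurations: P⁺ [Ne]3s²3p², B⁺ [He]2s², S⁺ [Ne]3s²3p³, Ca⁺ [Ar]4s¹.
Tabulated IE_2 (kJ/mol): P 1907, B 2427, S 2252, Ca 1145.
Putting it together, IE_2: Ca < P < S < B.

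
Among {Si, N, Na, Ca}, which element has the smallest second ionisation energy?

Ca

The second ionization energy removes an electron from the +1 ion. For each element: Si⁺ still has 3 valence electrons; N⁺ still has 4 valence electrons; Na⁺ is the bare [Ne] core; Ca⁺ still has 1 valence electron.
Pulling an electron out of a noble-gas core costs far more than removing a remaining valence electron, so Na sits at the high end of IE_2.
Valence configurations: Si⁺ [Ne]3s²3p¹, N⁺ [He]2s²2p², Ca⁺ [Ar]4s¹.
Tabulated IE_2 (kJ/mol): Si 1577, N 2856, Na 4562, Ca 1145.
Putting it together, IE_2: Ca < Si < N < Na.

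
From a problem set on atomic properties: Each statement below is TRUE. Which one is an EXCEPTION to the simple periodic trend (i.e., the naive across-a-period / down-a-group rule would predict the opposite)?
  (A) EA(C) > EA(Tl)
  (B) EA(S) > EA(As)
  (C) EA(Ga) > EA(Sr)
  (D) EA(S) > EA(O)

(D)

The general trend: electron affinity increases across a period and decreases down a group.
(A) C (period 2, group 14) vs Tl (period 6, group 13): the stated order agrees with the simple trend.
(B) S (period 3, group 16) vs As (period 4, group 15): the stated order agrees with the simple trend.
(C) Ga (period 4, group 13) vs Sr (period 5, group 2): the stated order agrees with the simple trend.
(D) S (period 3, group 16) vs O (period 2, group 16): the stated order contradicts the simple trend.
The exception is (D): the compact 2p subshell of O repels the added electron more than S's larger 3p does.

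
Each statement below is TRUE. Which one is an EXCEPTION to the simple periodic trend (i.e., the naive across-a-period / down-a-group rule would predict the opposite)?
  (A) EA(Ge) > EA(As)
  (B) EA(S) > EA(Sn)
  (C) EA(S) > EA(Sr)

The general trend: electron affinity increases across a period and decreases down a group.
(A) Ge (period 4, group 14) vs As (period 4, group 15): the stated order contradicts the simple trend.
(B) S (period 3, group 16) vs Sn (period 5, group 14): the stated order agrees with the simple trend.
(C) S (period 3, group 16) vs Sr (period 5, group 2): the stated order agrees with the simple trend.
The exception is (A): adding an electron to As's half-filled 4p³ is unfavourable, so Ge (4p²) has the more exothermic EA.

(A)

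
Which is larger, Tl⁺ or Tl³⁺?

Tl⁺

Both ions have Z = 81 protons, but Tl³⁺ has lost more electrons, so its remaining electrons feel a larger effective nuclear charge per electron and are pulled in more tightly.
Higher positive charge → smaller ion, so Tl⁺ > Tl³⁺.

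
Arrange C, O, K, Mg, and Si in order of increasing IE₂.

The second ionization energy removes an electron from the +1 ion. For each element: C⁺ still has 3 valence electrons; O⁺ still has 5 valence electrons; K⁺ is the bare [Ar] core; Mg⁺ still has 1 valence electron; Si⁺ still has 3 valence electrons.
Usually core removal costs more than valence removal, but here the competition is close: a tightly held n=2 valence electron can cost more to remove than an n=3 core electron, so the actual values have to decide it.
Valence configurations: C⁺ [He]2s²2p¹, O⁺ [He]2s²2p³, Mg⁺ [Ne]3s¹, Si⁺ [Ne]3s²3p¹.
The numbers (kJ/mol): C 2353, O 3388, K 3052, Mg 1451, Si 1577.
So the second ionization energies run Mg < Si < C < K < O.

Mg < Si < C < K < O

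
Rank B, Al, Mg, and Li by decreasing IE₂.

IE_2 is the cost of taking one more electron from the +1 cation: B⁺ still has 2 valence electrons; Al⁺ still has 2 valence electrons; Mg⁺ still has 1 valence electron; Li⁺ is the bare [He] core.
Pulling an electron out of a noble-gas core costs far more than removing a remaining valence electron, so Li sits at the high end of IE_2.
Valence configurations: B⁺ [He]2s², Al⁺ [Ne]3s², Mg⁺ [Ne]3s¹.
Approximate IE_2 values (kJ/mol): B 2427, Al 1817, Mg 1451, Li 7298.
Hence IE_2: Mg < Al < B < Li.

Li > B > Al > Mg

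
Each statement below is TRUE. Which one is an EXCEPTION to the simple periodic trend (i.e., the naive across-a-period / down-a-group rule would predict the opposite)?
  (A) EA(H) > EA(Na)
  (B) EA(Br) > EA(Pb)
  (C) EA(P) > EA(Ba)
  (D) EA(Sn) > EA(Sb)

The general trend: electron affinity increases across a period and decreases down a group.
(A) H (period 1, group 1) vs Na (period 3, group 1): the stated order agrees with the simple trend.
(B) Br (period 4, group 17) vs Pb (period 6, group 14): the stated order agrees with the simple trend.
(C) P (period 3, group 15) vs Ba (period 6, group 2): the stated order agrees with the simple trend.
(D) Sn (period 5, group 14) vs Sb (period 5, group 15): the stated order contradicts the simple trend.
The exception is (D): adding an electron to Sb's half-filled 5p³ is unfavourable, so Sn has the more exothermic EA.

(D)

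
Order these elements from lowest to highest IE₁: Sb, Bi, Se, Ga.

Ga is in period 4, group 13; Se is in period 4, group 16; Sb is in period 5, group 15; Bi is in period 6, group 15.
First ionization energy rises across a period (greater Z_eff holds electrons more tightly) and falls down a group (valence electrons are farther from the nucleus).
Neither a single period nor a single group — weigh both effects.
Bi > Ga: period and group pull opposite ways; the across-period shift dominates (703 vs 579 kJ/mol).
Sb > Bi: Sb sits above Bi in group 15, so the down-group effect alone puts Sb higher.
Se > Sb: both effects reinforce here, so Se is clearly the higher of the two.
For reference (kJ/mol): Ga 579, Se 941, Sb 831, Bi 703.
So from lowest to highest: Ga < Bi < Sb < Se.

Ga, Bi, Sb, Se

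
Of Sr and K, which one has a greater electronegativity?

Sr

Electronegativity increases across a period and decreases down a group, tracking effective nuclear charge and atomic size.
These sit on a diagonal, where the across-period and down-group effects partly cancel.
Sr > K: period and group pull opposite ways; the across-period shift dominates (0.95 vs 0.82).
Tabulated electronegativity (Pauling): K 0.82, Sr 0.95.
So Sr has the greater electronegativity (Sr > K).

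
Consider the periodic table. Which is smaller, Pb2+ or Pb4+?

Pb4+

Both ions have Z = 82 protons, but Pb4+ has lost more electrons, so its remaining electrons feel a larger effective nuclear charge per electron and are pulled in more tightly.
Higher positive charge → smaller ion, so Pb2+ > Pb4+.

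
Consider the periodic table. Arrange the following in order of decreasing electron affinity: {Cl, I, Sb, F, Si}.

F is in period 2, group 17; Si is in period 3, group 14; Cl is in period 3, group 17; Sb is in period 5, group 15; I is in period 5, group 17.
Adding an electron releases more energy for atoms nearer the top right (short of the noble gases).
Neither a single period nor a single group — weigh both effects.
Si > Sb: period and group pull opposite ways; the down-group shift dominates (134 vs 103 kJ/mol).
I > Si: the two effects oppose for this pair; the across-period effect wins (295 vs 134 kJ/mol).
F > I: F sits above I in group 17, so the down-group effect alone puts F higher.
Cl > F: this pair runs against the simple trend — see the exception note.
Note the exception: Cl has a higher electron affinity than F, contrary to the simple trend — F's small 2p subshell makes the incoming electron feel strong e⁻–e⁻ repulsion, so Cl actually releases more energy on gaining an electron.
For reference (kJ/mol): F 328, Si 134, Cl 349, Sb 103, I 295.
So from highest to lowest: Cl > F > I > Si > Sb.

Cl > F > I > Si > Sb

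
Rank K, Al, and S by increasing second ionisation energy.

The second ionization energy removes an electron from the +1 ion. For each element: K⁺ is the bare [Ar] core; Al⁺ still has 2 valence electrons; S⁺ still has 5 valence electrons.
Pulling an electron out of a noble-gas core costs far more than removing a remaining valence electron, so K sits at the high end of IE_2.
Valence configurations: Al⁺ [Ne]3s², S⁺ [Ne]3s²3p³.
Tabulated IE_2 (kJ/mol): K 3052, Al 1817, S 2252.
So the second ionization energies run Al < S < K.

Al, S, K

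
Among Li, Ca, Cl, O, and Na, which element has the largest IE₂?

IE_2 is the cost of taking one more electron from the +1 cation: Li⁺ is the bare [He] core; Ca⁺ still has 1 valence electron; Cl⁺ still has 6 valence electrons; O⁺ still has 5 valence electrons; Na⁺ is the bare [Ne] core.
Breaking into a closed-shell core is much more expensive than removing a leftover valence electron — Na and Li have the largest IE_2 here.
Valence configurations: Ca⁺ [Ar]4s¹, Cl⁺ [Ne]3s²3p⁴, O⁺ [He]2s²2p³.
The numbers (kJ/mol): Li 7298, Ca 1145, Cl 2298, O 3388, Na 4562.
Overall IE_2 order: Ca < Cl < O < Na < Li.

Li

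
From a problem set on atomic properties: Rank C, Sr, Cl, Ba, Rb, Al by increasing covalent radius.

C, Cl, Al, Sr, Ba, Rb

C is in period 2, group 14; Al is in period 3, group 13; Cl is in period 3, group 17; Rb is in period 5, group 1; Sr is in period 5, group 2; Ba is in period 6, group 2.
Across a period the added protons contract the valence shell; down a group each new principal shell makes the atom larger.
Here both period and group differ, so the two effects have to be weighed against each other.
Cl > C: the two effects oppose for this pair; the down-group effect wins (99 vs 75 pm).
Al > Cl: both are in period 3; the period trend gives Al the larger value.
Sr > Al: both effects reinforce here, so Sr is clearly the larger of the two.
Ba > Sr: Ba sits below Sr in group 2, so the down-group effect alone puts Ba larger.
Rb > Ba: period and group pull opposite ways; the across-period shift dominates (210 vs 196 pm).
For reference (pm): C 75, Al 126, Cl 99, Rb 210, Sr 185, Ba 196.
So from smallest to largest: C < Cl < Al < Sr < Ba < Rb.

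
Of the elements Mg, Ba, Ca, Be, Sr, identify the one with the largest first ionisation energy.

Be

Be is in period 2, group 2; Mg is in period 3, group 2; Ca is in period 4, group 2; Sr is in period 5, group 2; Ba is in period 6, group 2.
IE₁ increases left→right with effective nuclear charge and decreases top→bottom as the valence shell moves farther out.
All are in group 2, so first ionization energy increases up the group.
The largest first ionisation energy among these belongs to Be.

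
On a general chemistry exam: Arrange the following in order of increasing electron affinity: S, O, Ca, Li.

Ca < Li < O < S

Li is in period 2, group 1; O is in period 2, group 16; S is in period 3, group 16; Ca is in period 4, group 2.
Electron affinity generally becomes more exothermic across a period toward the halogens and less exothermic down a group.
Here both period and group differ, so the two effects have to be weighed against each other.
Li > Ca: period and group pull opposite ways; the down-group shift dominates (60 vs 2 kJ/mol).
O > Li: both are in period 2; the period trend gives O the larger value.
S > O: this pair runs against the simple trend — see the exception note.
Note the exception: S has a higher electron affinity than O, contrary to the simple trend — the compact 2p subshell of O repels the added electron more than S's larger 3p does.
Tabulated electron affinity (kJ/mol): Li 60, O 141, S 200, Ca 2.
So from lowest to highest: Ca < Li < O < S.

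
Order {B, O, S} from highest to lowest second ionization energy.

O > B > S

Consider each +1 ion: B⁺ still has 2 valence electrons; O⁺ still has 5 valence electrons; S⁺ still has 5 valence electrons.
All are still removing valence electrons, so compare the +1 ions as you would atoms: IE_2 generally rises across a period (higher Z_eff) and falls down a group (larger shell), subject to the usual subshell exceptions.
Valence configurations: B⁺ [He]2s², O⁺ [He]2s²2p³, S⁺ [Ne]3s²3p³.
The numbers (kJ/mol): B 2427, O 3388, S 2252.
Overall IE_2 order: S < B < O.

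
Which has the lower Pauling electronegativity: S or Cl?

S

S is in period 3, group 16; Cl is in period 3, group 17.
EN rises left→right (higher Z_eff, smaller atoms) and falls top→bottom (larger, more shielded atoms).
All lie in period 3, so electronegativity increases left to right.
So S has the lower Pauling electronegativity (S < Cl).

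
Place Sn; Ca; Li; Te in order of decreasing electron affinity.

Te, Sn, Li, Ca

Li is in period 2, group 1; Ca is in period 4, group 2; Sn is in period 5, group 14; Te is in period 5, group 16.
Electron affinity generally becomes more exothermic across a period toward the halogens and less exothermic down a group.
These span different periods and groups, so the two trends combine.
Li > Ca: period and group pull opposite ways; the down-group shift dominates (60 vs 2 kJ/mol).
Sn > Li: period and group pull opposite ways; the across-period shift dominates (107 vs 60 kJ/mol).
Te > Sn: Te lies to the right of Sn in period 5, so the across-period effect alone puts Te higher.
Tabulated electron affinity (kJ/mol): Li 60, Ca 2, Sn 107, Te 190.
So from highest to lowest: Te > Sn > Li > Ca.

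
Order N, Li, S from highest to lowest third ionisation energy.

Li > N > S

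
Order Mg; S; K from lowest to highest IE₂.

Mg < S < K

Consider each +1 ion: Mg⁺ still has 1 valence electron; S⁺ still has 5 valence electrons; K⁺ is the bare [Ar] core.
Pulling an electron out of a noble-gas core costs far more than removing a remaining valence electron, so K sits at the high end of IE_2.
Valence configurations: Mg⁺ [Ne]3s¹, S⁺ [Ne]3s²3p³.
Approximate IE_2 values (kJ/mol): Mg 1451, S 2252, K 3052.
Putting it together, IE_2: Mg < S < K.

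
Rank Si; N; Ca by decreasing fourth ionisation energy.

After 3 electrons have been removed, what remains? Si³⁺ still has 1 valence electron; N³⁺ still has 2 valence electrons; Ca³⁺ is already 1 electron into the core.
Usually core removal costs more than valence removal, but here the competition is close: a tightly held n=2 valence electron can cost more to remove than an n=3 core electron, so the actual values have to decide it.
Valence configurations: Si³⁺ [Ne]3s¹, N³⁺ [He]2s².
Tabulated IE_4 (kJ/mol): Si 4356, N 7475, Ca 6491.
Hence IE_4: Si < Ca < N.

N, Ca, Si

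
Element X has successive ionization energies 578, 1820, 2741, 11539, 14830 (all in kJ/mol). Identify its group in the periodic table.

Group 13

Look for the largest jump between consecutive ionization energies: IE4/IE3 ≈ 4.2, far larger than any earlier ratio.
That jump marks the point where a core electron is being removed. So the atom has 3 valence electrons.
A main-group element with 3 valence electrons is in group 13.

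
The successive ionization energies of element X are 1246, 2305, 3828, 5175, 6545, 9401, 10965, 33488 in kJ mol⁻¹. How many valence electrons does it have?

7

Look for the largest jump between consecutive ionization energies: IE8/IE7 ≈ 3.1, far larger than any earlier ratio.
That jump marks the point where a core electron is being removed. So the atom has 7 valence electrons.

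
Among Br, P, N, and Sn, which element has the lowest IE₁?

Sn

N is in period 2, group 15; P is in period 3, group 15; Br is in period 4, group 17; Sn is in period 5, group 14.
Across a period the outer electron is held more tightly (higher IE₁); down a group it sits in a higher shell, more shielded, and comes off more easily.
Neither a single period nor a single group — weigh both effects.
P > Sn: relative to Sn, both the across-period and down-group shifts push P's first ionization energy up.
Br > P: period and group pull opposite ways; the across-period shift dominates (1140 vs 1012 kJ/mol).
N > Br: the two effects oppose for this pair; the down-group effect wins (1402 vs 1140 kJ/mol).
Tabulated first ionization energy (kJ/mol): N 1402, P 1012, Br 1140, Sn 709.
The lowest IE₁ among these belongs to Sn.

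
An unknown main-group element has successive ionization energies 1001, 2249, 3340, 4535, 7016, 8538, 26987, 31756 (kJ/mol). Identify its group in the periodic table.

Look for the largest jump between consecutive ionization energies: IE7/IE6 ≈ 3.2, far larger than any earlier ratio.
That jump marks the point where a core electron is being removed. So the atom has 6 valence electrons.
A main-group element with 6 valence electrons is in group 16.

Group 16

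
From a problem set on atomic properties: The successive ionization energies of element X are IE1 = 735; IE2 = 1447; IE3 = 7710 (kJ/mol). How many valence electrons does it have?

2

Look for the largest jump between consecutive ionization energies: IE3/IE2 ≈ 5.3, far larger than any earlier ratio.
That jump marks the point where a core electron is being removed. So the atom has 2 valence electrons.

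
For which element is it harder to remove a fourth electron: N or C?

N

Consider each +3 ion: N³⁺ still has 2 valence electrons; C³⁺ still has 1 valence electron.
All are still removing valence electrons, so compare the +3 ions as you would atoms: IE_4 generally rises across a period (higher Z_eff) and falls down a group (larger shell), subject to the usual subshell exceptions.
Valence configurations: N³⁺ [He]2s², C³⁺ [He]2s¹.
The numbers (kJ/mol): N 7475, C 6223.
Overall IE_4 order: C < N.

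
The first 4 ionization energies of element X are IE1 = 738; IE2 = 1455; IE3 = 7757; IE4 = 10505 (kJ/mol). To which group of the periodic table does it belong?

Group 2

Look for the largest jump between consecutive ionization energies: IE3/IE2 ≈ 5.3, far larger than any earlier ratio.
That jump marks the point where a core electron is being removed. So the atom has 2 valence electrons.
A main-group element with 2 valence electrons is in group 2.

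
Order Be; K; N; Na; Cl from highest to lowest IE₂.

After 1 electron has been removed, what remains? Be⁺ still has 1 valence electron; K⁺ is the bare [Ar] core; N⁺ still has 4 valence electrons; Na⁺ is the bare [Ne] core; Cl⁺ still has 6 valence electrons.
Core electrons are held far more tightly than valence electrons, so K and Na top the IE_2 order.
Valence configurations: Be⁺ [He]2s¹, N⁺ [He]2s²2p², Cl⁺ [Ne]3s²3p⁴.
Approximate IE_2 values (kJ/mol): Be 1757, K 3052, N 2856, Na 4562, Cl 2298.
Overall IE_2 order: Be < Cl < N < K < Na.

Na, K, N, Cl, Be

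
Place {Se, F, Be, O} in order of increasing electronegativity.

Be, Se, O, F

Be is in period 2, group 2; O is in period 2, group 16; F is in period 2, group 17; Se is in period 4, group 16.
Smaller atoms with higher effective nuclear charge are more electronegative.
Neither a single period nor a single group — weigh both effects.
Se > Be: the two effects oppose for this pair; the across-period effect wins (2.55 vs 1.57).
O > Se: they share group 16; the group trend gives O the larger value.
F > O: F lies to the right of O in period 2, so the across-period effect alone puts F higher.
Tabulated electronegativity (Pauling): Be 1.57, O 3.44, F 3.98, Se 2.55.
So from lowest to highest: Be < Se < O < F.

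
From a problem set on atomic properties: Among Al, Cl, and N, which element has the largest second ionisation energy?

After 1 electron has been removed, what remains? Al⁺ still has 2 valence electrons; Cl⁺ still has 6 valence electrons; N⁺ still has 4 valence electrons.
All are still removing valence electrons, so compare the +1 ions as you would atoms: IE_2 generally rises across a period (higher Z_eff) and falls down a group (larger shell), subject to the usual subshell exceptions.
Valence configurations: Al⁺ [Ne]3s², Cl⁺ [Ne]3s²3p⁴, N⁺ [He]2s²2p².
The numbers (kJ/mol): Al 1817, Cl 2298, N 2856.
Hence IE_2: Al < Cl < N.

N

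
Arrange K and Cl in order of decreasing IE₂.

K > Cl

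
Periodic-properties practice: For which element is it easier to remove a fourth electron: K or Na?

Consider each +3 ion: K³⁺ is already 2 electrons into the core; Na³⁺ is already 2 electrons into the core.
All of these are removing an electron from a noble-gas core or deeper; the smaller core (lower principal quantum number) is held far more tightly, and within a period the higher nuclear charge binds the same core more tightly.
Approximate IE_4 values (kJ/mol): K 5877, Na 9543.
Overall IE_4 order: K < Na.

K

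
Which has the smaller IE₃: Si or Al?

Al

After 2 electrons have been removed, what remains? Si²⁺ still has 2 valence electrons; Al²⁺ still has 1 valence electron.
All are still removing valence electrons, so compare the +2 ions as you would atoms: IE_3 generally rises across a period (higher Z_eff) and falls down a group (larger shell), subject to the usual subshell exceptions.
Valence configurations: Si²⁺ [Ne]3s², Al²⁺ [Ne]3s¹.
The numbers (kJ/mol): Si 3232, Al 2745.
So the third ionization energies run Al < Si.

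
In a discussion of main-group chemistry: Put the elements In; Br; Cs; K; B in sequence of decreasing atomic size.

Cs > K > In > Br > B

B is in period 2, group 13; K is in period 4, group 1; Br is in period 4, group 17; In is in period 5, group 13; Cs is in period 6, group 1.
Across a period the added protons contract the valence shell; down a group each new principal shell makes the atom larger.
Here both period and group differ, so the two effects have to be weighed against each other.
Br > B: period and group pull opposite ways; the down-group shift dominates (114 vs 85 pm).
In > Br: relative to Br, both the across-period and down-group shifts push In's atomic radius up.
K > In: period and group pull opposite ways; the across-period shift dominates (196 vs 142 pm).
Cs > K: Cs sits below K in group 1, so the down-group effect alone puts Cs larger.
For reference (pm): B 85, K 196, Br 114, In 142, Cs 232.
So from largest to smallest: Cs > K > In > Br > B.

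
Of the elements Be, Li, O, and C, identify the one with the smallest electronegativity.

Li

Li is in period 2, group 1; Be is in period 2, group 2; C is in period 2, group 14; O is in period 2, group 16.
EN rises left→right (higher Z_eff, smaller atoms) and falls top→bottom (larger, more shielded atoms).
All lie in period 2, so electronegativity increases left to right.
The smallest electronegativity among these belongs to Li.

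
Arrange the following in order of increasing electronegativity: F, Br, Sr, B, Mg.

Sr < Mg < B < Br < F

B is in period 2, group 13; F is in period 2, group 17; Mg is in period 3, group 2; Br is in period 4, group 17; Sr is in period 5, group 2.
Atoms toward the upper right of the periodic table pull bonding electrons most strongly.
Here both period and group differ, so the two effects have to be weighed against each other.
Mg > Sr: they share group 2; the group trend gives Mg the larger value.
B > Mg: both effects reinforce here, so B is clearly the higher of the two.
Br > B: period and group pull opposite ways; the across-period shift dominates (2.96 vs 2.04).
F > Br: F sits above Br in group 17, so the down-group effect alone puts F higher.
Tabulated electronegativity (Pauling): B 2.04, F 3.98, Mg 1.31, Br 2.96, Sr 0.95.
So from lowest to highest: Sr < Mg < B < Br < F.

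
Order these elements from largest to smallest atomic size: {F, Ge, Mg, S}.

Mg > Ge > S > F

Radius decreases left→right (rising Z_eff, same n) and increases top→bottom (higher n).
Neither a single period nor a single group — weigh both effects.
S > F: relative to F, both the across-period and down-group shifts push S's atomic radius up.
Ge > S: both effects reinforce here, so Ge is clearly the larger of the two.
Mg > Ge: the two effects oppose for this pair; the across-period effect wins (139 vs 121 pm).
Tabulated atomic radius (pm): F 64, Mg 139, S 103, Ge 121.
So from largest to smallest: Mg > Ge > S > F.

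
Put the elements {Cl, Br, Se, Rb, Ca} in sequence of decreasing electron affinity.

Cl, Br, Se, Rb, Ca

Cl is in period 3, group 17; Ca is in period 4, group 2; Se is in period 4, group 16; Br is in period 4, group 17; Rb is in period 5, group 1.
Atoms with high Z_eff and room in the valence shell (especially the halogens) have the most exothermic electron affinities.
These span different periods and groups, so the two trends combine.
Rb > Ca: this pair runs against the simple trend — see the exception note.
Se > Rb: both effects reinforce here, so Se is clearly the higher of the two.
Br > Se: both are in period 4; the period trend gives Br the larger value.
Cl > Br: Cl sits above Br in group 17, so the down-group effect alone puts Cl higher.
Note the exception: Rb has a higher electron affinity than Ca, contrary to the simple trend — adding an electron to Ca (ns²) has to open a new, higher-energy np subshell, which is unfavourable.
For reference (kJ/mol): Cl 349, Ca 2, Se 195, Br 325, Rb 47.
So from highest to lowest: Cl > Br > Se > Rb > Ca.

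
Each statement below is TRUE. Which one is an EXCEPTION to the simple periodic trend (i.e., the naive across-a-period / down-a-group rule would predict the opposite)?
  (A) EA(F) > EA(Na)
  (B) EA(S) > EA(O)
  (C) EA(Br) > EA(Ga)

The general trend: electron affinity increases across a period and decreases down a group.
(A) F (period 2, group 17) vs Na (period 3, group 1): the stated order agrees with the simple trend.
(B) S (period 3, group 16) vs O (period 2, group 16): the stated order contradicts the simple trend.
(C) Br (period 4, group 17) vs Ga (period 4, group 13): the stated order agrees with the simple trend.
The exception is (B): the compact 2p subshell of O repels the added electron more than S's larger 3p does.

(B)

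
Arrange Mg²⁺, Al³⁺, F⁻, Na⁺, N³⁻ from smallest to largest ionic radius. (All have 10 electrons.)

All of these have 10 electrons, so size is governed by nuclear charge alone: the more protons, the stronger the pull on the same electron cloud, and the smaller the ion.
Nuclear charges: Al³⁺ (Z=13), Mg²⁺ (Z=12), Na⁺ (Z=11), F⁻ (Z=9), N³⁻ (Z=7).
Smallest to largest: Al³⁺ < Mg²⁺ < Na⁺ < F⁻ < N³⁻.

Al³⁺ < Mg²⁺ < Na⁺ < F⁻ < N³⁻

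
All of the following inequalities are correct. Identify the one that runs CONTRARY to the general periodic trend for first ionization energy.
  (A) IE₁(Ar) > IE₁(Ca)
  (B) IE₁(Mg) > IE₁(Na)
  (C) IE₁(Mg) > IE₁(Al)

The general trend: first ionization energy increases across a period and decreases down a group.
(A) Ar (period 3, group 18) vs Ca (period 4, group 2): the stated order agrees with the simple trend.
(B) Mg (period 3, group 2) vs Na (period 3, group 1): the stated order agrees with the simple trend.
(C) Mg (period 3, group 2) vs Al (period 3, group 13): the stated order contradicts the simple trend.
The exception is (C): Al's single 3p electron is easier to remove than one from Mg's filled 3s².

(C)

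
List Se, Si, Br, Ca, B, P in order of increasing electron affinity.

B is in period 2, group 13; Si is in period 3, group 14; P is in period 3, group 15; Ca is in period 4, group 2; Se is in period 4, group 16; Br is in period 4, group 17.
Atoms with high Z_eff and room in the valence shell (especially the halogens) have the most exothermic electron affinities.
Neither a single period nor a single group — weigh both effects.
B > Ca: relative to Ca, both the across-period and down-group shifts push B's electron affinity up.
P > B: period and group pull opposite ways; the across-period shift dominates (72 vs 27 kJ/mol).
Si > P: this pair runs against the simple trend — see the exception note.
Se > Si: the two effects oppose for this pair; the across-period effect wins (195 vs 134 kJ/mol).
Br > Se: Br lies to the right of Se in period 4, so the across-period effect alone puts Br higher.
Note the exception: Si has a higher electron affinity than P, contrary to the simple trend — adding an electron to P's half-filled 3p³ is unfavourable, so Si (3p²) has the more exothermic EA.
For reference (kJ/mol): B 27, Si 134, P 72, Ca 2, Se 195, Br 325.
So from lowest to highest: Ca < B < P < Si < Se < Br.

Ca < B < P < Si < Se < Br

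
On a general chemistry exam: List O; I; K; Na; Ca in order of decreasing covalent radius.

K > Ca > Na > I > O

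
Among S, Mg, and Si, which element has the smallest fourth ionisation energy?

Si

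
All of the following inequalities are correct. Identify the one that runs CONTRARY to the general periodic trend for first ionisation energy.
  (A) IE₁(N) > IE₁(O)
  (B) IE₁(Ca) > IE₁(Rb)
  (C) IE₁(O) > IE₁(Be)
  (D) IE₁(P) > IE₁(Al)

(A)

The general trend: first ionisation energy increases across a period and decreases down a group.
(A) N (period 2, group 15) vs O (period 2, group 16): the stated order contradicts the simple trend.
(B) Ca (period 4, group 2) vs Rb (period 5, group 1): the stated order agrees with the simple trend.
(C) O (period 2, group 16) vs Be (period 2, group 2): the stated order agrees with the simple trend.
(D) P (period 3, group 15) vs Al (period 3, group 13): the stated order agrees with the simple trend.
The exception is (A): pairing an electron in O's 2p⁴ costs repulsion energy, so O ionizes more easily than half-filled N (2p³).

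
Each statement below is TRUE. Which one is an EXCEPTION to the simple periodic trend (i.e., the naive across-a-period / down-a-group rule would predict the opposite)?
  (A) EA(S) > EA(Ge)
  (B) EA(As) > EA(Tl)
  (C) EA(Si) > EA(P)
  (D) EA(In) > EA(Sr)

(C)

The general trend: electron affinity increases across a period and decreases down a group.
(A) S (period 3, group 16) vs Ge (period 4, group 14): the stated order agrees with the simple trend.
(B) As (period 4, group 15) vs Tl (period 6, group 13): the stated order agrees with the simple trend.
(C) Si (period 3, group 14) vs P (period 3, group 15): the stated order contradicts the simple trend.
(D) In (period 5, group 13) vs Sr (period 5, group 2): the stated order agrees with the simple trend.
The exception is (C): adding an electron to P's half-filled 3p³ is unfavourable, so Si (3p²) has the more exothermic EA.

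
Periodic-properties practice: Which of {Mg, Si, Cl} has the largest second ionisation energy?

Cl

The second ionization energy removes an electron from the +1 ion. For each element: Mg⁺ still has 1 valence electron; Si⁺ still has 3 valence electrons; Cl⁺ still has 6 valence electrons.
All are still removing valence electrons, so compare the +1 ions as you would atoms: IE_2 generally rises across a period (higher Z_eff) and falls down a group (larger shell), subject to the usual subshell exceptions.
Valence configurations: Mg⁺ [Ne]3s¹, Si⁺ [Ne]3s²3p¹, Cl⁺ [Ne]3s²3p⁴.
Tabulated IE_2 (kJ/mol): Mg 1451, Si 1577, Cl 2298.
Putting it together, IE_2: Mg < Si < Cl.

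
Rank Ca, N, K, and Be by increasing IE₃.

K < N < Ca < Be

The third ionization energy removes an electron from the +2 ion. For each element: Ca²⁺ is the bare [Ar] core; N²⁺ still has 3 valence electrons; K²⁺ is already 1 electron into the core; Be²⁺ is the bare [He] core.
Usually core removal costs more than valence removal, but here the competition is close: a tightly held n=2 valence electron can cost more to remove than an n=3 core electron, so the actual values have to decide it.
Approximate IE_3 values (kJ/mol): Ca 4912, N 4578, K 4420, Be 14849.
So the third ionization energies run K < N < Ca < Be.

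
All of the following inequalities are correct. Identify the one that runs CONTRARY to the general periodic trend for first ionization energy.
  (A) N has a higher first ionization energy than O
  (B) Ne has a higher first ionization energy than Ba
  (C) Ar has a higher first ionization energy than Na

(A)

The general trend: first ionization energy increases across a period and decreases down a group.
(A) N (period 2, group 15) vs O (period 2, group 16): the stated order contradicts the simple trend.
(B) Ne (period 2, group 18) vs Ba (period 6, group 2): the stated order agrees with the simple trend.
(C) Ar (period 3, group 18) vs Na (period 3, group 1): the stated order agrees with the simple trend.
The exception is (A): pairing an electron in O's 2p⁴ costs repulsion energy, so O ionizes more easily than half-filled N (2p³).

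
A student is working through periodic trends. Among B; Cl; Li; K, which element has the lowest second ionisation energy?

Cl

The second ionization energy removes an electron from the +1 ion. For each element: B⁺ still has 2 valence electrons; Cl⁺ still has 6 valence electrons; Li⁺ is the bare [He] core; K⁺ is the bare [Ar] core.
Core electrons are held far more tightly than valence electrons, so K and Li top the IE_2 order.
Valence configurations: B⁺ [He]2s², Cl⁺ [Ne]3s²3p⁴.
Tabulated IE_2 (kJ/mol): B 2427, Cl 2298, Li 7298, K 3052.
Overall IE_2 order: Cl < B < K < Li.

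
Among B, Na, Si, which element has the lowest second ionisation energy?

After 1 electron has been removed, what remains? B⁺ still has 2 valence electrons; Na⁺ is the bare [Ne] core; Si⁺ still has 3 valence electrons.
Pulling an electron out of a noble-gas core costs far more than removing a remaining valence electron, so Na sits at the high end of IE_2.
Valence configurations: B⁺ [He]2s², Si⁺ [Ne]3s²3p¹.
Approximate IE_2 values (kJ/mol): B 2427, Na 4562, Si 1577.
Putting it together, IE_2: Si < B < Na.

Si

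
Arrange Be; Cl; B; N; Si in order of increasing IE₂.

IE_2 is the cost of taking one more electron from the +1 cation: Be⁺ still has 1 valence electron; Cl⁺ still has 6 valence electrons; B⁺ still has 2 valence electrons; N⁺ still has 4 valence electrons; Si⁺ still has 3 valence electrons.
All are still removing valence electrons, so compare the +1 ions as you would atoms: IE_2 generally rises across a period (higher Z_eff) and falls down a group (larger shell), subject to the usual subshell exceptions.
Valence configurations: Be⁺ [He]2s¹, Cl⁺ [Ne]3s²3p⁴, B⁺ [He]2s², N⁺ [He]2s²2p², Si⁺ [Ne]3s²3p¹.
Approximate IE_2 values (kJ/mol): Be 1757, Cl 2298, B 2427, N 2856, Si 1577.
Hence IE_2: Si < Be < Cl < B < N.

Si < Be < Cl < B < N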